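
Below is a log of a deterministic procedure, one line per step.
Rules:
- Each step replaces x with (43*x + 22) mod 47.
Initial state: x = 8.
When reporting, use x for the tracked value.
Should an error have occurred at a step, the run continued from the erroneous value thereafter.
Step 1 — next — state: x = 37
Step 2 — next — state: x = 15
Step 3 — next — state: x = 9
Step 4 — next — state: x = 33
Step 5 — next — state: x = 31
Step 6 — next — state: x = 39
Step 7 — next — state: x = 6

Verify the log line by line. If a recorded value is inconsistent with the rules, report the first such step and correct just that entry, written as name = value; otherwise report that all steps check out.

step 1: x = (43*8 + 22) mod 47 = 37 -> checks out
step 2: x = (43*37 + 22) mod 47 = 15 -> confirmed correct
step 3: x = (43*15 + 22) mod 47 = 9 -> checks out
step 4: x = (43*9 + 22) mod 47 = 33 -> checks out
step 5: x = (43*33 + 22) mod 47 = 31 -> agrees with the log
step 6: x = (43*31 + 22) mod 47 = 39 -> same as recorded
step 7: x = (43*39 + 22) mod 47 = 7 -> first mismatch against the log
The audit stops at step 7: the recorded entry is wrong and should be x = 7.

step 7, x = 7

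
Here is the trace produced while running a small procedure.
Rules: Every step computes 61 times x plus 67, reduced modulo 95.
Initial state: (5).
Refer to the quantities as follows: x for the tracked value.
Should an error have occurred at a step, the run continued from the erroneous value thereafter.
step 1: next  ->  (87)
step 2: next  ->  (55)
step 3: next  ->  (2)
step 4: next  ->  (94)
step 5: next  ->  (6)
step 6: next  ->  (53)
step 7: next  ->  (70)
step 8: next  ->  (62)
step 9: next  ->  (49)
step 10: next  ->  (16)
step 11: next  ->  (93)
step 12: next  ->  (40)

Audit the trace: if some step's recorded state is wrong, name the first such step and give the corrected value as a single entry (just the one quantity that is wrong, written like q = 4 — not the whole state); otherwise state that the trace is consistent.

1. x = (61*5 + 67) mod 95 = 87 (verified)
2. x = (61*87 + 67) mod 95 = 54 (not what was recorded)
The audit stops at step 2: the recorded entry is wrong and should be x = 54.

step 2, x = 54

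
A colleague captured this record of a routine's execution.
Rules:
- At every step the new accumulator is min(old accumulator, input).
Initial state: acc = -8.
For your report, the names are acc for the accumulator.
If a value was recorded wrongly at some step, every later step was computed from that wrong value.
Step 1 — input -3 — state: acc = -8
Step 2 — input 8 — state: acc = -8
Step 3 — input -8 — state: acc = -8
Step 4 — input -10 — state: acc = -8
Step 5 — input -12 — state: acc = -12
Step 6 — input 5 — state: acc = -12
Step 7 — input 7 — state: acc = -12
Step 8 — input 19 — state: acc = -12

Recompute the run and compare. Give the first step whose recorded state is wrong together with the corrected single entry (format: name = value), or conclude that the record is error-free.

step 4, acc = -10

Recomputing the run from the initial state:
step 1: acc = -8
step 2: acc = -8
step 3: acc = -8
step 4: acc = -10
step 5: acc = -12
step 6: acc = -12
step 7: acc = -12
step 8: acc = -12
The first disagreement with the record is at step 4, where the value should be acc = -10.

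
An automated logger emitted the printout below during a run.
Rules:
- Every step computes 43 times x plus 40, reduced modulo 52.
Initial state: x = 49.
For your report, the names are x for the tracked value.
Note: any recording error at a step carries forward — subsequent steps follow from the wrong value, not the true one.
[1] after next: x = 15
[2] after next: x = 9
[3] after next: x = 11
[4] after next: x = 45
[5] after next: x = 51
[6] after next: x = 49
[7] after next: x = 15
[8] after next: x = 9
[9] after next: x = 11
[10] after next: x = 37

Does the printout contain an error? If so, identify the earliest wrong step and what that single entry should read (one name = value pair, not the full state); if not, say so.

Step 1: x = (43*49 + 40) mod 52 = 15 — verified.
Step 2: x = (43*15 + 40) mod 52 = 9 — consistent with the printout.
Step 3: x = (43*9 + 40) mod 52 = 11 — agrees with the printout.
Step 4: x = (43*11 + 40) mod 52 = 45 — exactly as logged.
Step 5: x = (43*45 + 40) mod 52 = 51 — consistent with the printout.
Step 6: x = (43*51 + 40) mod 52 = 49 — verified.
Step 7: x = (43*49 + 40) mod 52 = 15 — verified.
Step 8: x = (43*15 + 40) mod 52 = 9 — matches.
Step 9: x = (43*9 + 40) mod 52 = 11 — consistent with the printout.
Step 10: x = (43*11 + 40) mod 52 = 45 — not what was recorded.
First deviation found at step 10; the corrected entry is x = 45.

step 10, x = 45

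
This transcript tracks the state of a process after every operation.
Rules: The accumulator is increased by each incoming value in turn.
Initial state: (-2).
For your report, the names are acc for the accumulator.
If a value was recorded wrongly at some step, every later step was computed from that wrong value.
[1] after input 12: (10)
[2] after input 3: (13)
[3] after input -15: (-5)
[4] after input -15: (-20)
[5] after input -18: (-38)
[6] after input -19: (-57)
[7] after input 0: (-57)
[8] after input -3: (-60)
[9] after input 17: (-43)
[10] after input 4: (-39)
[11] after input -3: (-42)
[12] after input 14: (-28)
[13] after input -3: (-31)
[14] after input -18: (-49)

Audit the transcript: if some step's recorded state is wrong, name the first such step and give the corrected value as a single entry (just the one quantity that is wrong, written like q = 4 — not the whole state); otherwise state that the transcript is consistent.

1. acc = -2 + 12 = 10 (exactly as logged)
2. acc = 10 + 3 = 13 (checks out)
3. acc = 13 + -15 = -2 (not what was recorded)
So the first discrepancy is step 3, where the right value is acc = -2.

step 3, acc = -2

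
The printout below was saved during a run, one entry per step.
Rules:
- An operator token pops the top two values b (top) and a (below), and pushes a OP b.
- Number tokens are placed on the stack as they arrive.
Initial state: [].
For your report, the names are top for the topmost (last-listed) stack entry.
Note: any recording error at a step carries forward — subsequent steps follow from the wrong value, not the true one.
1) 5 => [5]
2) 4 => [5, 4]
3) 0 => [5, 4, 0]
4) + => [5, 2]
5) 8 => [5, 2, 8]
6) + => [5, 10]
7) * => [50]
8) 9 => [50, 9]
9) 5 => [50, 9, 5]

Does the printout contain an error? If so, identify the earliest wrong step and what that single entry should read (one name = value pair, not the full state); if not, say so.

Step 1: push 5: top = 5 — matches.
Step 2: push 4: top = 4 — verified.
Step 3: push 0: top = 0 — agrees with the printout.
Step 4: 4 + 0 = 4 — the printout disagrees here.
So the first discrepancy is step 4, where the right value is top = 4.

step 4, top = 4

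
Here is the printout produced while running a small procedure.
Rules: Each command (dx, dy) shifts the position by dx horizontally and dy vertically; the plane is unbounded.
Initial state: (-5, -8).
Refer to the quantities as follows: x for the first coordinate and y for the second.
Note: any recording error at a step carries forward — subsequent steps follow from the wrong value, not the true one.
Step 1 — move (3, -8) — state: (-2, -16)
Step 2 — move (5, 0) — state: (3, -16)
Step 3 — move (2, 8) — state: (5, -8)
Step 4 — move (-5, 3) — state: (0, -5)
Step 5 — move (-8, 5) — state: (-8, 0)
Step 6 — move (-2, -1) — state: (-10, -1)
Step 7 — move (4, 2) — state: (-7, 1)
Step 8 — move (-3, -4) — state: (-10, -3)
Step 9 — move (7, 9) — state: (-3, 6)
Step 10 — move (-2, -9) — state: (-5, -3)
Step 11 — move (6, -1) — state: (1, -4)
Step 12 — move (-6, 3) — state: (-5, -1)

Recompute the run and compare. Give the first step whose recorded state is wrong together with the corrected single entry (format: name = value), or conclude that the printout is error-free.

step 7, x = -6

Recomputing the run from the initial state:
step 1: x = -2, y = -16
step 2: x = 3, y = -16
step 3: x = 5, y = -8
step 4: x = 0, y = -5
step 5: x = -8, y = 0
step 6: x = -10, y = -1
step 7: x = -6, y = 1
step 8: x = -9, y = -3
step 9: x = -2, y = 6
step 10: x = -4, y = -3
step 11: x = 2, y = -4
step 12: x = -4, y = -1
The first disagreement with the printout is at step 7, where the value should be x = -6.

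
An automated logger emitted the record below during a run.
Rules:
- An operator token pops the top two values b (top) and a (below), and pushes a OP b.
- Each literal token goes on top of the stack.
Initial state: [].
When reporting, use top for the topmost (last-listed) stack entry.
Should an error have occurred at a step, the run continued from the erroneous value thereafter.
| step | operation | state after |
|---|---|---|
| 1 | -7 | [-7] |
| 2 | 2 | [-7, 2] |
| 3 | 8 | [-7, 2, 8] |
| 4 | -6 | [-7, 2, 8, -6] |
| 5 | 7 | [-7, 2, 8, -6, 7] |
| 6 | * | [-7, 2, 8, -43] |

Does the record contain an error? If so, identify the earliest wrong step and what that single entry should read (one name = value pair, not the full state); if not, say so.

step 6, top = -42

Step 1: push -7: top = -7 — matches.
Step 2: push 2: top = 2 — confirmed correct.
Step 3: push 8: top = 8 — checks out.
Step 4: push -6: top = -6 — consistent with the record.
Step 5: push 7: top = 7 — same as recorded.
Step 6: -6 * 7 = -42 — the record has a different value.
So the first discrepancy is step 6, where the right value is top = -42.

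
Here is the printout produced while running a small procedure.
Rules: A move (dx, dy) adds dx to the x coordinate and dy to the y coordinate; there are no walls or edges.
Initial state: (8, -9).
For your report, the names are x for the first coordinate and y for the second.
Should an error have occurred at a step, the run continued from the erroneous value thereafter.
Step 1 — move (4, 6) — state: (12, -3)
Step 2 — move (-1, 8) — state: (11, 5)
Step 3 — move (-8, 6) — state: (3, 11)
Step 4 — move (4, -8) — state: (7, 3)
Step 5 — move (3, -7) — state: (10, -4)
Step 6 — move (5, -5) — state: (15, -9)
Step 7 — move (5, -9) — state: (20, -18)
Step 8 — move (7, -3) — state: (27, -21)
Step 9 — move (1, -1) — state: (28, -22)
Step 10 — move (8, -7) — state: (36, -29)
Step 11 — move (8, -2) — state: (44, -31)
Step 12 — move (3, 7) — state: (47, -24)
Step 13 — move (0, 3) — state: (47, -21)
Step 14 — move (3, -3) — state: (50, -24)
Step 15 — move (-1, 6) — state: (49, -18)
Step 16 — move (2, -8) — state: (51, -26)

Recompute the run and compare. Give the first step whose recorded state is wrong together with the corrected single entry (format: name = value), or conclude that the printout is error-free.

no error

Recomputing the run from the initial state:
step 1: x = 12, y = -3
step 2: x = 11, y = 5
step 3: x = 3, y = 11
step 4: x = 7, y = 3
step 5: x = 10, y = -4
step 6: x = 15, y = -9
step 7: x = 20, y = -18
step 8: x = 27, y = -21
step 9: x = 28, y = -22
step 10: x = 36, y = -29
step 11: x = 44, y = -31
step 12: x = 47, y = -24
step 13: x = 47, y = -21
step 14: x = 50, y = -24
step 15: x = 49, y = -18
step 16: x = 51, y = -26
This matches the printout at every step.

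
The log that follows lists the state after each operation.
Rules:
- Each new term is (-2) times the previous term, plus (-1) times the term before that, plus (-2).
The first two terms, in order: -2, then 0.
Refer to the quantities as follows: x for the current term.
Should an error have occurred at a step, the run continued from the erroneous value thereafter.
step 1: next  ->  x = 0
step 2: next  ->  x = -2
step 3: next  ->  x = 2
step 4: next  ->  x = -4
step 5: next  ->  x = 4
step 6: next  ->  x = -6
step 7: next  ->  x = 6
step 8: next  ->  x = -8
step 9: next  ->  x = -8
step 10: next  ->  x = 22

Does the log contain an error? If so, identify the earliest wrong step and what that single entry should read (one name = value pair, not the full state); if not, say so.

Step 1: x = -2*(0) + (-1)*(-2) + (-2) = 0 — agrees with the log.
Step 2: x = -2*(0) + (-1)*(0) + (-2) = -2 — confirmed correct.
Step 3: x = -2*(-2) + (-1)*(0) + (-2) = 2 — confirmed correct.
Step 4: x = -2*(2) + (-1)*(-2) + (-2) = -4 — confirmed correct.
Step 5: x = -2*(-4) + (-1)*(2) + (-2) = 4 — checks out.
Step 6: x = -2*(4) + (-1)*(-4) + (-2) = -6 — consistent with the log.
Step 7: x = -2*(-6) + (-1)*(4) + (-2) = 6 — matches.
Step 8: x = -2*(6) + (-1)*(-6) + (-2) = -8 — matches.
Step 9: x = -2*(-8) + (-1)*(6) + (-2) = 8 — the log has a different value.
First deviation found at step 9; the corrected entry is x = 8.

step 9, x = 8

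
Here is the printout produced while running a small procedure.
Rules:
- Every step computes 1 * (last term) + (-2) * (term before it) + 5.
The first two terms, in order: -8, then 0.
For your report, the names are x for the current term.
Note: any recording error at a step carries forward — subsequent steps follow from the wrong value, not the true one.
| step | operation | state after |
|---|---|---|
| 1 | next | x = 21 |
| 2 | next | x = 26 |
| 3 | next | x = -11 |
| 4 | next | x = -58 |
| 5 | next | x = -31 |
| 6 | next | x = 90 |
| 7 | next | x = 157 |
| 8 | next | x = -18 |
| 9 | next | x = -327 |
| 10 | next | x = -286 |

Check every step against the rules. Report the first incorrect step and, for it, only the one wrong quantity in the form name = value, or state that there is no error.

Recomputing the run from the initial state:
step 1: x = 21
step 2: x = 26
step 3: x = -11
step 4: x = -58
step 5: x = -31
step 6: x = 90
step 7: x = 157
step 8: x = -18
step 9: x = -327
step 10: x = -286
This matches the printout at every step.

no error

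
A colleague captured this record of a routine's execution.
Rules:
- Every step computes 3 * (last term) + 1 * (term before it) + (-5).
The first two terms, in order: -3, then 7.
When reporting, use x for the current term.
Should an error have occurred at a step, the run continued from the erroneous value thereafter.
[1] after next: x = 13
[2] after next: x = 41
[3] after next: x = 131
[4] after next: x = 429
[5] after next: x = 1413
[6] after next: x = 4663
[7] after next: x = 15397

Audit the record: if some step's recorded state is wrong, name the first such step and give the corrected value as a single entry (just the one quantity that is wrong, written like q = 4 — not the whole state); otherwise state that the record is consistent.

Recomputing the run from the initial state:
step 1: x = 13
step 2: x = 41
step 3: x = 131
step 4: x = 429
step 5: x = 1413
step 6: x = 4663
step 7: x = 15397
This matches the record at every step.

no error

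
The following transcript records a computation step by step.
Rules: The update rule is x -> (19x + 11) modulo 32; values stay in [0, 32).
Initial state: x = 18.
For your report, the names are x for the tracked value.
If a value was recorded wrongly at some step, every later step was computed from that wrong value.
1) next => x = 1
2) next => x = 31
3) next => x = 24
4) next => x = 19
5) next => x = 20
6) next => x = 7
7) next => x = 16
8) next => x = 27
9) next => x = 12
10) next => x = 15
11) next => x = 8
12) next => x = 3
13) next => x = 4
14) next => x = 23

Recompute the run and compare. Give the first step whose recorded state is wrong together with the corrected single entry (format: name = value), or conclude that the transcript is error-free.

step 2, x = 30

1. x = (19*18 + 11) mod 32 = 1 (confirmed correct)
2. x = (19*1 + 11) mod 32 = 30 (not what was recorded)
First deviation found at step 2; the corrected entry is x = 30.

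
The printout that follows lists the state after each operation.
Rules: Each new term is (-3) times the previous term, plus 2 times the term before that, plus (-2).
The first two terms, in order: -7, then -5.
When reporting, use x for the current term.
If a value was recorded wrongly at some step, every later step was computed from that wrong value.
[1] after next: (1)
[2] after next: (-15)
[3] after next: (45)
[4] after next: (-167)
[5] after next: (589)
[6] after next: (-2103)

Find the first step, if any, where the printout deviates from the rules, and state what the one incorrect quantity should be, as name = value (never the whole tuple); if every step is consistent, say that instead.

1. x = -3*(-5) + (2)*(-7) + (-2) = -1 (the recorded entry deviates here)
The audit stops at step 1: the recorded entry is wrong and should be x = -1.

step 1, x = -1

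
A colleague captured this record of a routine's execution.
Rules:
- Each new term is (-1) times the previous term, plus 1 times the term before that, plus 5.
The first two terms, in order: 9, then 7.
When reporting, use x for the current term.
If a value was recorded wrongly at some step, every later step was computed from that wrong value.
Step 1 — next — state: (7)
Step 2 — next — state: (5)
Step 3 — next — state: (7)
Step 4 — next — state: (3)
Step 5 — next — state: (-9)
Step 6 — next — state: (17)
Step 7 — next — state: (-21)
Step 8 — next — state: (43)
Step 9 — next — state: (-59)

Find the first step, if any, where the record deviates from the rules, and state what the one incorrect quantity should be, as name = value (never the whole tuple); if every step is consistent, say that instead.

1. x = -1*(7) + (1)*(9) + (5) = 7 (same as recorded)
2. x = -1*(7) + (1)*(7) + (5) = 5 (matches)
3. x = -1*(5) + (1)*(7) + (5) = 7 (exactly as logged)
4. x = -1*(7) + (1)*(5) + (5) = 3 (agrees with the record)
5. x = -1*(3) + (1)*(7) + (5) = 9 (this is not what the record shows)
The earliest wrong entry is at step 5: it should read x = 9.

step 5, x = 9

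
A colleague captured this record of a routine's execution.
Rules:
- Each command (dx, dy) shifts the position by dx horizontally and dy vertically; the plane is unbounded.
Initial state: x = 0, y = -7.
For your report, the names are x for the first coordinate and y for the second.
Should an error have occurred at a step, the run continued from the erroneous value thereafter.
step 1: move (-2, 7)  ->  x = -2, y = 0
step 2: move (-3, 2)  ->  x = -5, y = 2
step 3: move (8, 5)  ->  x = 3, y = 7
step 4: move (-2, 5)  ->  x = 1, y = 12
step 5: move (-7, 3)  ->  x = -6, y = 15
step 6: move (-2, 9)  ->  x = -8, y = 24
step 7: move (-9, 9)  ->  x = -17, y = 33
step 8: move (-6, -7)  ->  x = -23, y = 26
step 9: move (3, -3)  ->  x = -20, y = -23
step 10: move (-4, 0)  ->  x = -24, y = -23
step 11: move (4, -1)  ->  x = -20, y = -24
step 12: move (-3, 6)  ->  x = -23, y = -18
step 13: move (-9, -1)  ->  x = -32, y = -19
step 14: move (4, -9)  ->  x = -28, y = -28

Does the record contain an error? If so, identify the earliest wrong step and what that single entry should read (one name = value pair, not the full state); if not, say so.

step 9, y = 23

1. x = 0 + (-2) = -2, y = -7 + (7) = 0 (verified)
2. x = -2 + (-3) = -5, y = 0 + (2) = 2 (checks out)
3. x = -5 + (8) = 3, y = 2 + (5) = 7 (consistent with the record)
4. x = 3 + (-2) = 1, y = 7 + (5) = 12 (verified)
5. x = 1 + (-7) = -6, y = 12 + (3) = 15 (consistent with the record)
6. x = -6 + (-2) = -8, y = 15 + (9) = 24 (same as recorded)
7. x = -8 + (-9) = -17, y = 24 + (9) = 33 (exactly as logged)
8. x = -17 + (-6) = -23, y = 33 + (-7) = 26 (in agreement)
9. x = -23 + (3) = -20, y = 26 + (-3) = 23 (the record disagrees here)
First incorrect step: 9; the correct value is y = 23.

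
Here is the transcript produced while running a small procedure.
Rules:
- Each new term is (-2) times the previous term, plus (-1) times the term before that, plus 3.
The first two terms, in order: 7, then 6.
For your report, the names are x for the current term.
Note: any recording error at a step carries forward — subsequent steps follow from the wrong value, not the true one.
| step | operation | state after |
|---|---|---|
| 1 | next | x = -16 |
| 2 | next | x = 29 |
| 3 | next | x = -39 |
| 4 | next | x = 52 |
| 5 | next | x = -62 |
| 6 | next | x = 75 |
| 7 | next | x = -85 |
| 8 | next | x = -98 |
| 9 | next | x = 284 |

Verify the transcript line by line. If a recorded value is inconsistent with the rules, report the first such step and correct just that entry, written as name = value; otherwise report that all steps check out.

step 1: x = -2*(6) + (-1)*(7) + (3) = -16 -> in agreement
step 2: x = -2*(-16) + (-1)*(6) + (3) = 29 -> agrees with the transcript
step 3: x = -2*(29) + (-1)*(-16) + (3) = -39 -> confirmed correct
step 4: x = -2*(-39) + (-1)*(29) + (3) = 52 -> consistent with the transcript
step 5: x = -2*(52) + (-1)*(-39) + (3) = -62 -> in agreement
step 6: x = -2*(-62) + (-1)*(52) + (3) = 75 -> same as recorded
step 7: x = -2*(75) + (-1)*(-62) + (3) = -85 -> confirmed correct
step 8: x = -2*(-85) + (-1)*(75) + (3) = 98 -> first mismatch against the transcript
So the first discrepancy is step 8, where the right value is x = 98.

step 8, x = 98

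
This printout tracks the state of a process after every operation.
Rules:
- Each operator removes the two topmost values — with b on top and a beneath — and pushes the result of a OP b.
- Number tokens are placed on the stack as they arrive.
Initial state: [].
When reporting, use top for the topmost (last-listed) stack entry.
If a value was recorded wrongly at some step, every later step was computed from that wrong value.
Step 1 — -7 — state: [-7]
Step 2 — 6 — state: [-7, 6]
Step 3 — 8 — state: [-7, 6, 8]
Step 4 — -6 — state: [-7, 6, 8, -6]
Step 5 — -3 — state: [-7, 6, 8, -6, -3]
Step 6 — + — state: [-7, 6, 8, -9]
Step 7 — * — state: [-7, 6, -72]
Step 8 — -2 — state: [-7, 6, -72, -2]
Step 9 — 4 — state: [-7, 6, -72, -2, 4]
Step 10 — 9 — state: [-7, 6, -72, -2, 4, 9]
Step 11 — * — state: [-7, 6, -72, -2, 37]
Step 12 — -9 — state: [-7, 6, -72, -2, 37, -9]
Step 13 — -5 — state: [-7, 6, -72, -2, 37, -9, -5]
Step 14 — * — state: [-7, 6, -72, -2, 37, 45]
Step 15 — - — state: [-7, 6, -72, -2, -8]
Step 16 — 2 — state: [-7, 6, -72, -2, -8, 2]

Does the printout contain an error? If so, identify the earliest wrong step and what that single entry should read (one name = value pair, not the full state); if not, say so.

Step 1: push -7: top = -7 — verified.
Step 2: push 6: top = 6 — same as recorded.
Step 3: push 8: top = 8 — in agreement.
Step 4: push -6: top = -6 — agrees with the printout.
Step 5: push -3: top = -3 — confirmed correct.
Step 6: -6 + -3 = -9 — confirmed correct.
Step 7: 8 * -9 = -72 — confirmed correct.
Step 8: push -2: top = -2 — exactly as logged.
Step 9: push 4: top = 4 — checks out.
Step 10: push 9: top = 9 — consistent with the printout.
Step 11: 4 * 9 = 36 — not what was recorded.
That makes step 11 the first incorrect line — top = 36 is what it should show.

step 11, top = 36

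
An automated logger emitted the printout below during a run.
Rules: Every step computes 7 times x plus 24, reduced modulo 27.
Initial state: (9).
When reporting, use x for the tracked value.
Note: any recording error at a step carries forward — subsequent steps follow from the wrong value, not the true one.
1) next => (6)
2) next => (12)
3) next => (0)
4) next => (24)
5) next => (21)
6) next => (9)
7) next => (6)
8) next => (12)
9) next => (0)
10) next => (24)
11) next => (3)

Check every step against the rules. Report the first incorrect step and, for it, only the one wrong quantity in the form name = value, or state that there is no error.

step 1: x = (7*9 + 24) mod 27 = 6 -> in agreement
step 2: x = (7*6 + 24) mod 27 = 12 -> exactly as logged
step 3: x = (7*12 + 24) mod 27 = 0 -> in agreement
step 4: x = (7*0 + 24) mod 27 = 24 -> verified
step 5: x = (7*24 + 24) mod 27 = 3 -> a discrepancy with the printout
Step 5 is the first one off; corrected, x = 3.

step 5, x = 3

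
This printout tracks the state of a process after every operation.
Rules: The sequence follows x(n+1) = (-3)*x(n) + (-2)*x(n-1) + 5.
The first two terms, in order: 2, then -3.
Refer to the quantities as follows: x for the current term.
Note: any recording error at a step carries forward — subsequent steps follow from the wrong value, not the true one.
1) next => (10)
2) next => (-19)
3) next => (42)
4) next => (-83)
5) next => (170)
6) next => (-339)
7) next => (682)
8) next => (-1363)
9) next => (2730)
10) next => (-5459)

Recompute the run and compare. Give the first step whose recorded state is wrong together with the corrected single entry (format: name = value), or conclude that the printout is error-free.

step 1: x = -3*(-3) + (-2)*(2) + (5) = 10 -> confirmed correct
step 2: x = -3*(10) + (-2)*(-3) + (5) = -19 -> matches
step 3: x = -3*(-19) + (-2)*(10) + (5) = 42 -> matches
step 4: x = -3*(42) + (-2)*(-19) + (5) = -83 -> in agreement
step 5: x = -3*(-83) + (-2)*(42) + (5) = 170 -> same as recorded
step 6: x = -3*(170) + (-2)*(-83) + (5) = -339 -> no discrepancy
step 7: x = -3*(-339) + (-2)*(170) + (5) = 682 -> no discrepancy
step 8: x = -3*(682) + (-2)*(-339) + (5) = -1363 -> consistent with the printout
step 9: x = -3*(-1363) + (-2)*(682) + (5) = 2730 -> same as recorded
step 10: x = -3*(2730) + (-2)*(-1363) + (5) = -5459 -> confirmed correct
The recomputation confirms every line.

no error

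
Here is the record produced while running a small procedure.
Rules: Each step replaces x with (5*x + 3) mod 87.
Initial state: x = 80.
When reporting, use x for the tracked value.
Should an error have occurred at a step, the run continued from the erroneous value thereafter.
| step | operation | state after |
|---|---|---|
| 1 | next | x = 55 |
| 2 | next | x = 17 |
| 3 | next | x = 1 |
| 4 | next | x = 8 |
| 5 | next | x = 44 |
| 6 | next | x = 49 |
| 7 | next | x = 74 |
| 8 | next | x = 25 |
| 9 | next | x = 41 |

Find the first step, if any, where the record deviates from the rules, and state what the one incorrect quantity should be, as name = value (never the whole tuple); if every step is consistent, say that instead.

Step 1: x = (5*80 + 3) mod 87 = 55 — same as recorded.
Step 2: x = (5*55 + 3) mod 87 = 17 — verified.
Step 3: x = (5*17 + 3) mod 87 = 1 — same as recorded.
Step 4: x = (5*1 + 3) mod 87 = 8 — same as recorded.
Step 5: x = (5*8 + 3) mod 87 = 43 — the record disagrees here.
First incorrect step: 5; the correct value is x = 43.

step 5, x = 43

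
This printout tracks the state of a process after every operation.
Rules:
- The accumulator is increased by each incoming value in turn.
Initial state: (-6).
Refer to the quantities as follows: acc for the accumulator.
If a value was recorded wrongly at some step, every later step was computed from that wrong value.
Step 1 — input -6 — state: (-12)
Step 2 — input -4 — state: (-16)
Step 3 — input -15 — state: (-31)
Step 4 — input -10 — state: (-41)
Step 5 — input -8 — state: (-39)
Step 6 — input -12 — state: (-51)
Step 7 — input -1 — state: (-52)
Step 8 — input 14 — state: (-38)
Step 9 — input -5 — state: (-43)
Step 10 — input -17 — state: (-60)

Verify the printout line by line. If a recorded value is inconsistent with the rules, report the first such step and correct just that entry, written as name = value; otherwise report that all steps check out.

step 5, acc = -49

Recomputing the run from the initial state:
step 1: acc = -12
step 2: acc = -16
step 3: acc = -31
step 4: acc = -41
step 5: acc = -49
step 6: acc = -61
step 7: acc = -62
step 8: acc = -48
step 9: acc = -53
step 10: acc = -70
The first disagreement with the printout is at step 5, where the value should be acc = -49.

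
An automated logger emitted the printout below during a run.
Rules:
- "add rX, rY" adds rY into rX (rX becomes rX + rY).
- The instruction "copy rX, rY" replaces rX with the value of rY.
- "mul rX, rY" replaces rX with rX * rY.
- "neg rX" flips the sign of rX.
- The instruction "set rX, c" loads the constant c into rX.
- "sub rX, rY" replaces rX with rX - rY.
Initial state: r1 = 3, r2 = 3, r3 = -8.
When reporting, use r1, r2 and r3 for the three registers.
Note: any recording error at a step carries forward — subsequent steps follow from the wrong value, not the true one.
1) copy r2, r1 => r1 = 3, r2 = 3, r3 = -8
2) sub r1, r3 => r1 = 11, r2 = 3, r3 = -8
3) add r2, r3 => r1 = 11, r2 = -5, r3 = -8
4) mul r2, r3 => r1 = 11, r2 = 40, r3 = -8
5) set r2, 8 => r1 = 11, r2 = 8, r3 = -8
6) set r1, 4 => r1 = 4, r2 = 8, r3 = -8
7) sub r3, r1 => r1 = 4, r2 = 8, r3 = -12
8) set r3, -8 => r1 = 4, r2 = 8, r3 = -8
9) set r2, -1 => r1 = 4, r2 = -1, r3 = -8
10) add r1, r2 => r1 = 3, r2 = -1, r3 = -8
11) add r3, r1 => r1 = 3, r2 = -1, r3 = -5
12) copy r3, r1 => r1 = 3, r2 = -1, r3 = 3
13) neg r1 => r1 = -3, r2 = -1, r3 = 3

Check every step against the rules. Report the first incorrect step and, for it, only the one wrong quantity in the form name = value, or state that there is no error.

1. r2 = 3 (same as recorded)
2. r1 = 3 - -8 = 11 (same as recorded)
3. r2 = 3 + -8 = -5 (matches)
4. r2 = -5 * -8 = 40 (consistent with the printout)
5. r2 = 8 (checks out)
6. r1 = 4 (verified)
7. r3 = -8 - 4 = -12 (same as recorded)
8. r3 = -8 (verified)
9. r2 = -1 (in agreement)
10. r1 = 4 + -1 = 3 (exactly as logged)
11. r3 = -8 + 3 = -5 (in agreement)
12. r3 = 3 (no discrepancy)
13. r1 = -(3) = -3 (exactly as logged)
Nothing is out of place; the run is error-free.

no error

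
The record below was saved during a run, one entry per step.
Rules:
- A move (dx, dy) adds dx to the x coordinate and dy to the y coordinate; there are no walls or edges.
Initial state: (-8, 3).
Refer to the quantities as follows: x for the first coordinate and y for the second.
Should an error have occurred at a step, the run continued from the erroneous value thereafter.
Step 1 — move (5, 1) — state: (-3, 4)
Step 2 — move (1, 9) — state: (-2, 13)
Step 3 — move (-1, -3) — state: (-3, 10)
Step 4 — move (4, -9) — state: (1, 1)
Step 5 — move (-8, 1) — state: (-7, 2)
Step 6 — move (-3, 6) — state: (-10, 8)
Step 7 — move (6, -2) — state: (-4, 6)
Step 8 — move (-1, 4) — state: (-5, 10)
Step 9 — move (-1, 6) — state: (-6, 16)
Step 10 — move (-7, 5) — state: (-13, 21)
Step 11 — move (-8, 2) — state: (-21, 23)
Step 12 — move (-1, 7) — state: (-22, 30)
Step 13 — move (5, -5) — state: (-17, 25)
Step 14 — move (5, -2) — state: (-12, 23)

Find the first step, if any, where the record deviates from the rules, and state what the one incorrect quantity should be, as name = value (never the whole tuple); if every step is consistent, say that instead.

no error

Step 1: x = -8 + (5) = -3, y = 3 + (1) = 4 — in agreement.
Step 2: x = -3 + (1) = -2, y = 4 + (9) = 13 — matches.
Step 3: x = -2 + (-1) = -3, y = 13 + (-3) = 10 — same as recorded.
Step 4: x = -3 + (4) = 1, y = 10 + (-9) = 1 — same as recorded.
Step 5: x = 1 + (-8) = -7, y = 1 + (1) = 2 — consistent with the record.
Step 6: x = -7 + (-3) = -10, y = 2 + (6) = 8 — matches.
Step 7: x = -10 + (6) = -4, y = 8 + (-2) = 6 — confirmed correct.
Step 8: x = -4 + (-1) = -5, y = 6 + (4) = 10 — confirmed correct.
Step 9: x = -5 + (-1) = -6, y = 10 + (6) = 16 — consistent with the record.
Step 10: x = -6 + (-7) = -13, y = 16 + (5) = 21 — in agreement.
Step 11: x = -13 + (-8) = -21, y = 21 + (2) = 23 — confirmed correct.
Step 12: x = -21 + (-1) = -22, y = 23 + (7) = 30 — in agreement.
Step 13: x = -22 + (5) = -17, y = 30 + (-5) = 25 — exactly as logged.
Step 14: x = -17 + (5) = -12, y = 25 + (-2) = 23 — checks out.
All steps check out; nothing to correct.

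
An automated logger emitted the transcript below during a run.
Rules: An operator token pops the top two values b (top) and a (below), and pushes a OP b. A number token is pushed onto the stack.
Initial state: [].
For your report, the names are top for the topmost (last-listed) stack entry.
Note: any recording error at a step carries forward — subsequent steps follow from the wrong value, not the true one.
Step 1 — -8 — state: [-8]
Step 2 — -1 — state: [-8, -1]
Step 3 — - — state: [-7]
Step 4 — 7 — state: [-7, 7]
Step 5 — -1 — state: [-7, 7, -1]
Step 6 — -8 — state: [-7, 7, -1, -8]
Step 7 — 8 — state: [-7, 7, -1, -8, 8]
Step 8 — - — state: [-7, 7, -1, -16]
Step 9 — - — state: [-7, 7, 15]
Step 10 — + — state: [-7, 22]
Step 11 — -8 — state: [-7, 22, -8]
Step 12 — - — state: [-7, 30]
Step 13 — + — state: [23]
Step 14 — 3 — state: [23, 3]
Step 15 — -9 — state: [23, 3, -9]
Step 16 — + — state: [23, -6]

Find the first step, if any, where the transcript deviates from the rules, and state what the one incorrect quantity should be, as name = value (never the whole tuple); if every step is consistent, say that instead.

Recomputing the run from the initial state:
step 1: [-8]
step 2: [-8, -1]
step 3: [-7]
step 4: [-7, 7]
step 5: [-7, 7, -1]
step 6: [-7, 7, -1, -8]
step 7: [-7, 7, -1, -8, 8]
step 8: [-7, 7, -1, -16]
step 9: [-7, 7, 15]
step 10: [-7, 22]
step 11: [-7, 22, -8]
step 12: [-7, 30]
step 13: [23]
step 14: [23, 3]
step 15: [23, 3, -9]
step 16: [23, -6]
This matches the transcript at every step.

no error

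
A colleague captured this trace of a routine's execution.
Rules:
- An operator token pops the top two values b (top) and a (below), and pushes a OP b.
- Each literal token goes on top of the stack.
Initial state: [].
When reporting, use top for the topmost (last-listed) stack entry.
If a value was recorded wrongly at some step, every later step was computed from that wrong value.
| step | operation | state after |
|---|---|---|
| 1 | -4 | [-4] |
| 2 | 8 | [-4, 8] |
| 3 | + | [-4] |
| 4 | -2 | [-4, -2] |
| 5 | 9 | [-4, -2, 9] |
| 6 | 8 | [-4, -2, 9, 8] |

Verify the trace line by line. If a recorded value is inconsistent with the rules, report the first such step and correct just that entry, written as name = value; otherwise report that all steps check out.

Recomputing the run from the initial state:
step 1: [-4]
step 2: [-4, 8]
step 3: [4]
step 4: [4, -2]
step 5: [4, -2, 9]
step 6: [4, -2, 9, 8]
The first disagreement with the trace is at step 3, where the value should be top = 4.

step 3, top = 4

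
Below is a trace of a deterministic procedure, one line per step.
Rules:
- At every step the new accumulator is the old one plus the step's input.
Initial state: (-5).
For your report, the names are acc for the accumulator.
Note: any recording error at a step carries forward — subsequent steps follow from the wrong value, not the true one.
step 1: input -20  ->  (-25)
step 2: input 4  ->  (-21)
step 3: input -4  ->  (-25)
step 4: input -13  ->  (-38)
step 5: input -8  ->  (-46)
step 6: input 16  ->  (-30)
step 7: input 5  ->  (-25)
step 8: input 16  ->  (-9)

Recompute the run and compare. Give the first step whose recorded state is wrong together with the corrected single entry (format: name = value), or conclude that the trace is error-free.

no error

Recomputing the run from the initial state:
step 1: acc = -25
step 2: acc = -21
step 3: acc = -25
step 4: acc = -38
step 5: acc = -46
step 6: acc = -30
step 7: acc = -25
step 8: acc = -9
This matches the trace at every step.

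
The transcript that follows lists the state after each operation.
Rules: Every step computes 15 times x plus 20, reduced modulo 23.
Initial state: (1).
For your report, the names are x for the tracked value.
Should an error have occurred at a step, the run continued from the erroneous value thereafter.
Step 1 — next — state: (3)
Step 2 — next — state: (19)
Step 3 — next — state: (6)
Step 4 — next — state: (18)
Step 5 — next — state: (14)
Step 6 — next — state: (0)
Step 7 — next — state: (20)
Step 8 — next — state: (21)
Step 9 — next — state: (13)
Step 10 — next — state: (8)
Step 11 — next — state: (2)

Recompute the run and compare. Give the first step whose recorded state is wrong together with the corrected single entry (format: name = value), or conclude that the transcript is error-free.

step 1, x = 12

step 1: x = (15*1 + 20) mod 23 = 12 -> the transcript has a different value
So the first discrepancy is step 1, where the right value is x = 12.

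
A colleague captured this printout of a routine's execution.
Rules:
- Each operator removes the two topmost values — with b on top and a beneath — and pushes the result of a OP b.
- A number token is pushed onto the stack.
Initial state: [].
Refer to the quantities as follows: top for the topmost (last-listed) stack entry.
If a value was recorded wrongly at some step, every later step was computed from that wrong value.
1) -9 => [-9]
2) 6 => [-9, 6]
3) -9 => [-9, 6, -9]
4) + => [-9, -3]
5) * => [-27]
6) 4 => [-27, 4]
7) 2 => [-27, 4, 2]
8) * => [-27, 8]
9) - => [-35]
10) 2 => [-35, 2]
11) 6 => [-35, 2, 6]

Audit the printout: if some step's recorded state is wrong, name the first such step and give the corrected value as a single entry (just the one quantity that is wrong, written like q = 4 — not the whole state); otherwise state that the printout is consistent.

step 5, top = 27

Step 1: push -9: top = -9 — in agreement.
Step 2: push 6: top = 6 — verified.
Step 3: push -9: top = -9 — agrees with the printout.
Step 4: 6 + -9 = -3 — verified.
Step 5: -9 * -3 = 27 — the printout has a different value.
First incorrect step: 5; the correct value is top = 27.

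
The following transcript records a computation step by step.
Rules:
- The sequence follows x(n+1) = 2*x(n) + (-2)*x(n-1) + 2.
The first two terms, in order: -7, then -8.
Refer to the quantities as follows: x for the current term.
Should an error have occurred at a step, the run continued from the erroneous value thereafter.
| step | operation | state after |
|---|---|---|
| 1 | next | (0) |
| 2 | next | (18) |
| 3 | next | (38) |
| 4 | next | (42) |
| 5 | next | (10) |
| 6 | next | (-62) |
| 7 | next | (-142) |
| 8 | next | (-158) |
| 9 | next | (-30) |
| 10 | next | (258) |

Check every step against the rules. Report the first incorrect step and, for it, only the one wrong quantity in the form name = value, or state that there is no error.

no error

1. x = 2*(-8) + (-2)*(-7) + (2) = 0 (no discrepancy)
2. x = 2*(0) + (-2)*(-8) + (2) = 18 (in agreement)
3. x = 2*(18) + (-2)*(0) + (2) = 38 (consistent with the transcript)
4. x = 2*(38) + (-2)*(18) + (2) = 42 (checks out)
5. x = 2*(42) + (-2)*(38) + (2) = 10 (matches)
6. x = 2*(10) + (-2)*(42) + (2) = -62 (confirmed correct)
7. x = 2*(-62) + (-2)*(10) + (2) = -142 (confirmed correct)
8. x = 2*(-142) + (-2)*(-62) + (2) = -158 (agrees with the transcript)
9. x = 2*(-158) + (-2)*(-142) + (2) = -30 (in agreement)
10. x = 2*(-30) + (-2)*(-158) + (2) = 258 (exactly as logged)
Every step is consistent.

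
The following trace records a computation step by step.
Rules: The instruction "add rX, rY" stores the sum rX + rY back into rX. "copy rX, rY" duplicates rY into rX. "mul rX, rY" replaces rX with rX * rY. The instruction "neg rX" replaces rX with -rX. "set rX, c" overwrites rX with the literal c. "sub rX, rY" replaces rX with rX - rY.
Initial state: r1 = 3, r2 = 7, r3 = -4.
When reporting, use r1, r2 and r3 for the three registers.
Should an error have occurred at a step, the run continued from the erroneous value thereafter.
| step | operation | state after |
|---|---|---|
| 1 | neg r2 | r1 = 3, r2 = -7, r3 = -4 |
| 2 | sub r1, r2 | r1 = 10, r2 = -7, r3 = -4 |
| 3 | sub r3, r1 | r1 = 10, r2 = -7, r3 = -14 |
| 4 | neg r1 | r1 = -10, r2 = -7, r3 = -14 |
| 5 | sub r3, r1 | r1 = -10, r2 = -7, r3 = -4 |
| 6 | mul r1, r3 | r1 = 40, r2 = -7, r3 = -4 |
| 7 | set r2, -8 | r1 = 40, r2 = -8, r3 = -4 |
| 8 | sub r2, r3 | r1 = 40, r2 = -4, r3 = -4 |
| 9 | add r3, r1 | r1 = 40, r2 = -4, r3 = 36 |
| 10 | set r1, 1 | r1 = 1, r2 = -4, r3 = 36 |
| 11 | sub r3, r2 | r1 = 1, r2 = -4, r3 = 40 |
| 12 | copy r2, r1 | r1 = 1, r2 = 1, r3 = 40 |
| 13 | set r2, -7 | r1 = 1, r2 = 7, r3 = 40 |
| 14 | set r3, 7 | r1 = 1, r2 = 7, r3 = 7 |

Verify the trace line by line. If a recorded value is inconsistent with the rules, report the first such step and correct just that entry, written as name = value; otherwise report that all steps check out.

step 13, r2 = -7

Step 1: r2 = -(7) = -7 — matches.
Step 2: r1 = 3 - -7 = 10 — no discrepancy.
Step 3: r3 = -4 - 10 = -14 — confirmed correct.
Step 4: r1 = -(10) = -10 — matches.
Step 5: r3 = -14 - -10 = -4 — same as recorded.
Step 6: r1 = -10 * -4 = 40 — matches.
Step 7: r2 = -8 — no discrepancy.
Step 8: r2 = -8 - -4 = -4 — verified.
Step 9: r3 = -4 + 40 = 36 — confirmed correct.
Step 10: r1 = 1 — checks out.
Step 11: r3 = 36 - -4 = 40 — same as recorded.
Step 12: r2 = 1 — same as recorded.
Step 13: r2 = -7 — a discrepancy with the trace.
First deviation found at step 13; the corrected entry is r2 = -7.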